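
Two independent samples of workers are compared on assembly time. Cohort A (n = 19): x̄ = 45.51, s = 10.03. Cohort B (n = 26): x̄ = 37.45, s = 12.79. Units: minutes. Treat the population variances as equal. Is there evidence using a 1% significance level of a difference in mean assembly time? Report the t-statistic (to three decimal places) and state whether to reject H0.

t = 2.280; fail to reject H0

Let group 1 = cohort A, group 2 = cohort B. H0: μ_1 = μ_2; H1: μ_1 ≠ μ_2 (two-sample pooled-variance t-test, two-sided).
s_p² = [(19−1)·10.03² + (26−1)·12.79²]/(19+26−2) = 137.219
t = (45.51 − 37.45)/√[137.219·(1/19 + 1/26)] = 2.280
df = n₁ + n₂ − 2 = 43
Two-sided p-value ≈ 0.0276
Since p ≈ 0.0276 > α = 0.01, fail to reject H0; the evidence is not statistically significant.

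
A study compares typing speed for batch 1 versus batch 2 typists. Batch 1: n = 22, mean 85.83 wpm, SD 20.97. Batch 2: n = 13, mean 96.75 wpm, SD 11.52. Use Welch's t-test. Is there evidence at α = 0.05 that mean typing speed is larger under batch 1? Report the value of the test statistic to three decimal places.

-1.987

Let group 1 = batch 1, group 2 = batch 2. H0: μ_1 = μ_2; H1: μ_1 > μ_2 (Welch's two-sample t-test, right-tailed).
t = (x̄_1 − x̄_2)/√(s_1²/n_1 + s_2²/n_2) = (85.83 − 96.75)/√(20.97²/22 + 11.52²/13) = -1.987
Welch–Satterthwaite df ≈ 32.91
p-value = P(T ≥ -1.987) ≈ 0.972
Since p ≈ 0.972 > α = 0.05, fail to reject H0; the data do not provide sufficient evidence against H0.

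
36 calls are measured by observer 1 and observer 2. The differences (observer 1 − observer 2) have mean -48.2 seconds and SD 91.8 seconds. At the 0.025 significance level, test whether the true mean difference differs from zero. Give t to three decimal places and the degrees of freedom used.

t = -3.150, df = 35

H0: μ_d = 0; H1: μ_d ≠ 0 (paired t-test on the differences, two-sided).
t = d̄/(s_d/√n) = -48.2/(91.8/√36) = -3.150
df = n − 1 = 35
Two-sided p-value ≈ 0.0033
Since p ≈ 0.0033 < α = 0.025, reject H0; the evidence is statistically significant.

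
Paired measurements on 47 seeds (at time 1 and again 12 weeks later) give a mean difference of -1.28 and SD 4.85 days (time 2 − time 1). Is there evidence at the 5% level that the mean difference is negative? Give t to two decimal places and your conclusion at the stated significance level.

t = -1.81; reject H0

H0: μ_d = 0; H1: μ_d < 0 (paired t-test on the differences, left-tailed).
t = d̄/(s_d/√n) = -1.28/(4.85/√47) = -1.81
df = n − 1 = 46
p-value = P(T ≤ -1.81) ≈ 0.0385
Since p ≈ 0.0385 < α = 0.05, reject H0; the data support H1.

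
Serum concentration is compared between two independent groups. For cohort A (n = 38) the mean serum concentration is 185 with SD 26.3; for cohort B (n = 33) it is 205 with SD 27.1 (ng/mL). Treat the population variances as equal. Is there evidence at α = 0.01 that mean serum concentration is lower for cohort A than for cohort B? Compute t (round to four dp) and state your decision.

t = -3.1511; reject H0

Let group 1 = cohort A, group 2 = cohort B. H0: μ_1 = μ_2; H1: μ_1 < μ_2 (two-sample pooled-variance t-test, left-tailed).
s_p² = [(38−1)·26.3² + (33−1)·27.1²]/(38+33−2) = 711.502
t = (185 − 205)/√[711.502·(1/38 + 1/33)] = -3.1511
df = n₁ + n₂ − 2 = 69
p-value = P(T ≤ -3.1511) ≈ 0.001
Since p ≈ 0.001 < α = 0.01, reject H0; the evidence is statistically significant.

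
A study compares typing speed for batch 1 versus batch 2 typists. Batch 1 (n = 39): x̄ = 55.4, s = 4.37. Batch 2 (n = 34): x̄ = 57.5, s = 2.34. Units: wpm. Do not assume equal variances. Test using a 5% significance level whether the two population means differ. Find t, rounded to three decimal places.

Let group 1 = batch 1, group 2 = batch 2. H0: μ_1 = μ_2; H1: μ_1 ≠ μ_2 (Welch's two-sample t-test, two-sided).
t = (x̄_1 − x̄_2)/√(s_1²/n_1 + s_2²/n_2) = (55.4 − 57.5)/√(4.37²/39 + 2.34²/34) = -2.603
Welch–Satterthwaite df ≈ 59.67
Two-sided p-value ≈ 0.0116
Since p ≈ 0.0116 < α = 0.05, reject H0; the evidence is statistically significant.

-2.603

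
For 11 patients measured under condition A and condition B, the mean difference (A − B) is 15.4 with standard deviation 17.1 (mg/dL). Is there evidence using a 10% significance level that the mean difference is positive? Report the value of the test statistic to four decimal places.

2.9869

H0: μ_d = 0; H1: μ_d > 0 (paired t-test on the differences, right-tailed).
t = d̄/(s_d/√n) = 15.4/(17.1/√11) = 2.9869
df = n − 1 = 10
p-value = P(T ≥ 2.9869) ≈ 0.007
Since p ≈ 0.007 < α = 0.1, reject H0; the evidence is statistically significant.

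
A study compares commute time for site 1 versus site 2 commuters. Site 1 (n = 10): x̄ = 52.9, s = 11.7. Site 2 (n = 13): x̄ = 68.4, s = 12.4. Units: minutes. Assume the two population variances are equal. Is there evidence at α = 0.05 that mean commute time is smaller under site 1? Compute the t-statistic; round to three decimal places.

Let group 1 = site 1, group 2 = site 2. H0: μ_1 = μ_2; H1: μ_1 < μ_2 (two-sample pooled-variance t-test, left-tailed).
s_p² = [(10−1)·11.7² + (13−1)·12.4²]/(10+13−2) = 146.53
t = (52.9 − 68.4)/√[146.53·(1/10 + 1/13)] = -3.044
df = n₁ + n₂ − 2 = 21
p-value = P(T ≤ -3.044) ≈ 0.0031
Since p ≈ 0.0031 < α = 0.05, reject H0; the data support H1.

-3.044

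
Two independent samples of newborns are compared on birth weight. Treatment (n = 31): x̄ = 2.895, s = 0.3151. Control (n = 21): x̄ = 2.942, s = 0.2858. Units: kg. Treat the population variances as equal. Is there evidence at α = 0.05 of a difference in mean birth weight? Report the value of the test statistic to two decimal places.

-0.55

Let group 1 = treatment, group 2 = control. H0: μ_1 = μ_2; H1: μ_1 ≠ μ_2 (two-sample pooled-variance t-test, two-sided).
s_p² = [(31−1)·0.3151² + (21−1)·0.2858²]/(31+21−2) = 0.0922455
t = (2.895 − 2.942)/√[0.0922455·(1/31 + 1/21)] = -0.55
df = n₁ + n₂ − 2 = 50
Two-sided p-value ≈ 0.586
Since p ≈ 0.586 > α = 0.05, fail to reject H0; the data do not provide sufficient evidence against H0.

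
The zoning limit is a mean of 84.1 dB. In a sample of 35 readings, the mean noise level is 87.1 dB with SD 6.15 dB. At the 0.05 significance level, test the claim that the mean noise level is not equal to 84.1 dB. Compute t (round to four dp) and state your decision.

H0: μ = 84.1; H1: μ ≠ 84.1 (one-sample t-test, two-sided).
t = (x̄ − μ₀)/(s/√n) = (87.1 − 84.1)/(6.15/√35) = 2.8859
df = n − 1 = 34
Two-sided p-value ≈ 0.007
Since p ≈ 0.007 < α = 0.05, reject H0; the data support H1.

t = 2.8859; reject H0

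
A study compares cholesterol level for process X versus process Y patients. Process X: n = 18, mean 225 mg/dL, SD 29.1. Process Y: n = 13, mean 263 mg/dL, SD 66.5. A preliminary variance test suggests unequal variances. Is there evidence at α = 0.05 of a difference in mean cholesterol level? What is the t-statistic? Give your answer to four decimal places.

Let group 1 = process X, group 2 = process Y. H0: μ_1 = μ_2; H1: μ_1 ≠ μ_2 (Welch's two-sample t-test, two-sided).
t = (x̄_1 − x̄_2)/√(s_1²/n_1 + s_2²/n_2) = (225 − 263)/√(29.1²/18 + 66.5²/13) = -1.9311
Welch–Satterthwaite df ≈ 15.34
Two-sided p-value ≈ 0.072
Since p ≈ 0.072 > α = 0.05, fail to reject H0; the data do not provide sufficient evidence against H0.

-1.9311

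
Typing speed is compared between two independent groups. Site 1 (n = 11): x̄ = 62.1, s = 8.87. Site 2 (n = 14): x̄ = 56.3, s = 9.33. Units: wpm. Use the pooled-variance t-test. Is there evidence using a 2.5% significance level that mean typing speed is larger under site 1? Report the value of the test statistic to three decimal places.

Let group 1 = site 1, group 2 = site 2. H0: μ_1 = μ_2; H1: μ_1 > μ_2 (two-sample pooled-variance t-test, right-tailed).
s_p² = [(11−1)·8.87² + (14−1)·9.33²]/(11+14−2) = 83.4089
t = (62.1 − 56.3)/√[83.4089·(1/11 + 1/14)] = 1.576
df = n₁ + n₂ − 2 = 23
p-value = P(T ≥ 1.576) ≈ 0.064
Since p ≈ 0.064 > α = 0.025, fail to reject H0; the data do not provide sufficient evidence against H0.

1.576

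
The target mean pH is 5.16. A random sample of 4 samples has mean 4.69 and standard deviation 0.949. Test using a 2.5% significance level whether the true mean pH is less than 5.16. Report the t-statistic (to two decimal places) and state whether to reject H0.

H0: μ = 5.16; H1: μ < 5.16 (one-sample t-test, left-tailed).
t = (x̄ − μ₀)/(s/√n) = (4.69 − 5.16)/(0.949/√4) = -0.99
df = n − 1 = 3
p-value = P(T ≤ -0.99) ≈ 0.1975
Since p ≈ 0.1975 > α = 0.025, fail to reject H0; the data do not provide sufficient evidence against H0.

t = -0.99; fail to reject H0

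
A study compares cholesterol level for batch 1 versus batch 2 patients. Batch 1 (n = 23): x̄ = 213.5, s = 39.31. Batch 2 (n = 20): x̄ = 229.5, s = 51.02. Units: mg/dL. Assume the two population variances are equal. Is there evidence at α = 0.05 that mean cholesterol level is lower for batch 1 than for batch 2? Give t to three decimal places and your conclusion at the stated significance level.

t = -1.160; fail to reject H0

Let group 1 = batch 1, group 2 = batch 2. H0: μ_1 = μ_2; H1: μ_1 < μ_2 (two-sample pooled-variance t-test, left-tailed).
s_p² = [(23−1)·39.31² + (20−1)·51.02²]/(23+20−2) = 2035.46
t = (213.5 − 229.5)/√[2035.46·(1/23 + 1/20)] = -1.160
df = n₁ + n₂ − 2 = 41
p-value = P(T ≤ -1.160) ≈ 0.1264
Since p ≈ 0.1264 > α = 0.05, fail to reject H0; the data do not provide sufficient evidence against H0.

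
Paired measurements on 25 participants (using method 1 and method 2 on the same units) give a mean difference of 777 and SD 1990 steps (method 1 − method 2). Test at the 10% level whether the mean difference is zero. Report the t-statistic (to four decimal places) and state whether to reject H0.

H0: μ_d = 0; H1: μ_d ≠ 0 (paired t-test on the differences, two-sided).
t = d̄/(s_d/√n) = 777/(1990/√25) = 1.9523
df = n − 1 = 24
Two-sided p-value ≈ 0.0627
Since p ≈ 0.0627 < α = 0.1, reject H0; the evidence is statistically significant.

t = 1.9523; reject H0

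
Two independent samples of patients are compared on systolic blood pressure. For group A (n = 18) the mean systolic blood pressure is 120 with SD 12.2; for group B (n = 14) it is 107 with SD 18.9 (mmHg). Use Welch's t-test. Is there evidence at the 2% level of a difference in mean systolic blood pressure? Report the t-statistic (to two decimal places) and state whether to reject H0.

t = 2.24; fail to reject H0

Let group 1 = group A, group 2 = group B. H0: μ_1 = μ_2; H1: μ_1 ≠ μ_2 (Welch's two-sample t-test, two-sided).
t = (x̄_1 − x̄_2)/√(s_1²/n_1 + s_2²/n_2) = (120 − 107)/√(12.2²/18 + 18.9²/14) = 2.24
Welch–Satterthwaite df ≈ 21.10
Two-sided p-value ≈ 0.036
Since p ≈ 0.036 > α = 0.02, fail to reject H0; the evidence is not statistically significant.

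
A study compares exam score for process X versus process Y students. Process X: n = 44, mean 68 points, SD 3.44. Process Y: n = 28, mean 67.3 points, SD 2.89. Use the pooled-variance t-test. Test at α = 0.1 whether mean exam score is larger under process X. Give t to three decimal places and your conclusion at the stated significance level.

Let group 1 = process X, group 2 = process Y. H0: μ_1 = μ_2; H1: μ_1 > μ_2 (two-sample pooled-variance t-test, right-tailed).
s_p² = [(44−1)·3.44² + (28−1)·2.89²]/(44+28−2) = 10.4907
t = (68 − 67.3)/√[10.4907·(1/44 + 1/28)] = 0.894
df = n₁ + n₂ − 2 = 70
p-value = P(T ≥ 0.894) ≈ 0.187
Since p ≈ 0.187 > α = 0.1, fail to reject H0; the data do not provide sufficient evidence against H0.

t = 0.894; fail to reject H0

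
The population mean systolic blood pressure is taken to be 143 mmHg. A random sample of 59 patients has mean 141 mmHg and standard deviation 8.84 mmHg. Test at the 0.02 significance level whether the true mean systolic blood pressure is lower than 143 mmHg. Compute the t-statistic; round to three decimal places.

H0: μ = 143; H1: μ < 143 (one-sample t-test, left-tailed).
t = (x̄ − μ₀)/(s/√n) = (141 − 143)/(8.84/√59) = -1.738
df = n − 1 = 58
p-value = P(T ≤ -1.738) ≈ 0.0438
Since p ≈ 0.0438 > α = 0.02, fail to reject H0; the evidence is not statistically significant.

-1.738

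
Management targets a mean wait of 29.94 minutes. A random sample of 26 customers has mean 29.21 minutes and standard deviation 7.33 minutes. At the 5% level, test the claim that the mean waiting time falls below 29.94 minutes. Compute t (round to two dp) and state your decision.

t = -0.51; fail to reject H0

H0: μ = 29.94; H1: μ < 29.94 (one-sample t-test, left-tailed).
t = (x̄ − μ₀)/(s/√n) = (29.21 − 29.94)/(7.33/√26) = -0.51
df = n − 1 = 25
p-value = P(T ≤ -0.51) ≈ 0.308
Since p ≈ 0.308 > α = 0.05, fail to reject H0; the evidence is not statistically significant.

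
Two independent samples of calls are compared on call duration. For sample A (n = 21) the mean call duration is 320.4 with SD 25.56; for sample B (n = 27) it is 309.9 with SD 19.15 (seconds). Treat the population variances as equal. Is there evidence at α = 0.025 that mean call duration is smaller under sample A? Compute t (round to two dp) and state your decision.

Let group 1 = sample A, group 2 = sample B. H0: μ_1 = μ_2; H1: μ_1 < μ_2 (two-sample pooled-variance t-test, left-tailed).
s_p² = [(21−1)·25.56² + (27−1)·19.15²]/(21+27−2) = 491.327
t = (320.4 − 309.9)/√[491.327·(1/21 + 1/27)] = 1.63
df = n₁ + n₂ − 2 = 46
p-value = P(T ≤ 1.63) ≈ 0.945
Since p ≈ 0.945 > α = 0.025, fail to reject H0; the evidence is not statistically significant.

t = 1.63; fail to reject H0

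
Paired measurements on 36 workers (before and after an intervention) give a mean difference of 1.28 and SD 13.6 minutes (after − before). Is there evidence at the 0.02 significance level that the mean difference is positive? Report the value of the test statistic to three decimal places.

0.565

H0: μ_d = 0; H1: μ_d > 0 (paired t-test on the differences, right-tailed).
t = d̄/(s_d/√n) = 1.28/(13.6/√36) = 0.565
df = n − 1 = 35
p-value = P(T ≥ 0.565) ≈ 0.288
Since p ≈ 0.288 > α = 0.02, fail to reject H0; the evidence is not statistically significant.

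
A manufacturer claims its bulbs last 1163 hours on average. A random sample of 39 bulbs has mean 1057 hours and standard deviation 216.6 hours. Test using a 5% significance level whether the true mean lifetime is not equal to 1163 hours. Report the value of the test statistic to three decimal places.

H0: μ = 1163; H1: μ ≠ 1163 (one-sample t-test, two-sided).
t = (x̄ − μ₀)/(s/√n) = (1057 − 1163)/(216.6/√39) = -3.056
df = n − 1 = 38
Two-sided p-value ≈ 0.0041
Since p ≈ 0.0041 < α = 0.05, reject H0; the data support H1.

-3.056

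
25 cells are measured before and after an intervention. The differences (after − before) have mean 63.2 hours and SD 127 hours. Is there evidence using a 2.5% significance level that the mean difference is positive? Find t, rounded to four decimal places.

2.4882

H0: μ_d = 0; H1: μ_d > 0 (paired t-test on the differences, right-tailed).
t = d̄/(s_d/√n) = 63.2/(127/√25) = 2.4882
df = n − 1 = 24
p-value = P(T ≥ 2.4882) ≈ 0.010
Since p ≈ 0.010 < α = 0.025, reject H0; the evidence is statistically significant.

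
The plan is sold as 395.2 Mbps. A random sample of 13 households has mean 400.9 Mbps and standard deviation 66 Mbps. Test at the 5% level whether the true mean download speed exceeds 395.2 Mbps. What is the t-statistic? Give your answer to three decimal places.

0.311

H0: μ = 395.2; H1: μ > 395.2 (one-sample t-test, right-tailed).
t = (x̄ − μ₀)/(s/√n) = (400.9 − 395.2)/(66/√13) = 0.311
df = n − 1 = 12
p-value = P(T ≥ 0.311) ≈ 0.3804
Since p ≈ 0.3804 > α = 0.05, fail to reject H0; the data do not provide sufficient evidence against H0.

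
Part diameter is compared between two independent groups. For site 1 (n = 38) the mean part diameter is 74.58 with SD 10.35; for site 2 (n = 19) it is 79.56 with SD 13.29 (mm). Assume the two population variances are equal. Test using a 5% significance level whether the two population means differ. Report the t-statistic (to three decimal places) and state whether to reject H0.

t = -1.555; fail to reject H0

Let group 1 = site 1, group 2 = site 2. H0: μ_1 = μ_2; H1: μ_1 ≠ μ_2 (two-sample pooled-variance t-test, two-sided).
s_p² = [(38−1)·10.35² + (19−1)·13.29²]/(38+19−2) = 129.868
t = (74.58 − 79.56)/√[129.868·(1/38 + 1/19)] = -1.555
df = n₁ + n₂ − 2 = 55
Two-sided p-value ≈ 0.126
Since p ≈ 0.126 > α = 0.05, fail to reject H0; the evidence is not statistically significant.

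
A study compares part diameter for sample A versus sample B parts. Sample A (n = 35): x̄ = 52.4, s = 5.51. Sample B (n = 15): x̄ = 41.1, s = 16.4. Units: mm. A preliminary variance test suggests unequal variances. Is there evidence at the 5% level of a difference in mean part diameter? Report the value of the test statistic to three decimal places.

2.606

Let group 1 = sample A, group 2 = sample B. H0: μ_1 = μ_2; H1: μ_1 ≠ μ_2 (Welch's two-sample t-test, two-sided).
t = (x̄_1 − x̄_2)/√(s_1²/n_1 + s_2²/n_2) = (52.4 − 41.1)/√(5.51²/35 + 16.4²/15) = 2.606
Welch–Satterthwaite df ≈ 15.37
Two-sided p-value ≈ 0.0196
Since p ≈ 0.0196 < α = 0.05, reject H0; the evidence is statistically significant.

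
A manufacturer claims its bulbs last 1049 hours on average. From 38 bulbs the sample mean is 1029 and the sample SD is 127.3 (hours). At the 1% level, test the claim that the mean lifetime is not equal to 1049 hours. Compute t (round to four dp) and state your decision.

t = -0.9685; fail to reject H0

H0: μ = 1049; H1: μ ≠ 1049 (one-sample t-test, two-sided).
t = (x̄ − μ₀)/(s/√n) = (1029 − 1049)/(127.3/√38) = -0.9685
df = n − 1 = 37
Two-sided p-value ≈ 0.3391
Since p ≈ 0.3391 > α = 0.01, fail to reject H0; the data do not provide sufficient evidence against H0.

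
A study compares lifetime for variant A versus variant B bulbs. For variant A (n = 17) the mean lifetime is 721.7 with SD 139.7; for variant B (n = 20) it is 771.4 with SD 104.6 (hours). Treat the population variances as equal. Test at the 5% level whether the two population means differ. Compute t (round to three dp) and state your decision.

Let group 1 = variant A, group 2 = variant B. H0: μ_1 = μ_2; H1: μ_1 ≠ μ_2 (two-sample pooled-variance t-test, two-sided).
s_p² = [(17−1)·139.7² + (20−1)·104.6²]/(17+20−2) = 14861.1
t = (721.7 − 771.4)/√[14861.1·(1/17 + 1/20)] = -1.236
df = n₁ + n₂ − 2 = 35
Two-sided p-value ≈ 0.225
Since p ≈ 0.225 > α = 0.05, fail to reject H0; the data do not provide sufficient evidence against H0.

t = -1.236; fail to reject H0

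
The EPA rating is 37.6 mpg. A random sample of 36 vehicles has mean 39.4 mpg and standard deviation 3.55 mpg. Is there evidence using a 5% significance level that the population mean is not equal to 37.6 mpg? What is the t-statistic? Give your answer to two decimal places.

3.04

H0: μ = 37.6; H1: μ ≠ 37.6 (one-sample t-test, two-sided).
t = (x̄ − μ₀)/(s/√n) = (39.4 − 37.6)/(3.55/√36) = 3.04
df = n − 1 = 35
Two-sided p-value ≈ 0.0044
Since p ≈ 0.0044 < α = 0.05, reject H0; the data support H1.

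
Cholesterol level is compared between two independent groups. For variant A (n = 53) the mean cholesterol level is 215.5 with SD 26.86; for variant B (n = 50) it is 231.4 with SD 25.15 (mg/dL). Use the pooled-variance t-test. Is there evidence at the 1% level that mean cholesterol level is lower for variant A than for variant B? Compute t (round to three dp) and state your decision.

t = -3.097; reject H0

Let group 1 = variant A, group 2 = variant B. H0: μ_1 = μ_2; H1: μ_1 < μ_2 (two-sample pooled-variance t-test, left-tailed).
s_p² = [(53−1)·26.86² + (50−1)·25.15²]/(53+50−2) = 678.312
t = (215.5 − 231.4)/√[678.312·(1/53 + 1/50)] = -3.097
df = n₁ + n₂ − 2 = 101
p-value = P(T ≤ -3.097) ≈ 0.001
Since p ≈ 0.001 < α = 0.01, reject H0; the evidence is statistically significant.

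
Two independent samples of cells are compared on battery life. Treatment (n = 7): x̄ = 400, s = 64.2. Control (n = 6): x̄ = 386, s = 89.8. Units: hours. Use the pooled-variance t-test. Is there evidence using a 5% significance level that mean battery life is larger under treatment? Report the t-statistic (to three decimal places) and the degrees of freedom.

Let group 1 = treatment, group 2 = control. H0: μ_1 = μ_2; H1: μ_1 > μ_2 (two-sample pooled-variance t-test, right-tailed).
s_p² = [(7−1)·64.2² + (6−1)·89.8²]/(7+6−2) = 5913.64
t = (400 − 386)/√[5913.64·(1/7 + 1/6)] = 0.327
df = n₁ + n₂ − 2 = 11
p-value = P(T ≥ 0.327) ≈ 0.375
Since p ≈ 0.375 > α = 0.05, fail to reject H0; the data do not provide sufficient evidence against H0.

t = 0.327, df = 11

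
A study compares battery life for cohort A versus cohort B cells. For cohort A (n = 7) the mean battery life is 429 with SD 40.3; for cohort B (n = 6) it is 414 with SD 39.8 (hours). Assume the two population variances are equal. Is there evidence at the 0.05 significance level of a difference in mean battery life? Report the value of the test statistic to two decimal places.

0.67

Let group 1 = cohort A, group 2 = cohort B. H0: μ_1 = μ_2; H1: μ_1 ≠ μ_2 (two-sample pooled-variance t-test, two-sided).
s_p² = [(7−1)·40.3² + (6−1)·39.8²]/(7+6−2) = 1605.89
t = (429 − 414)/√[1605.89·(1/7 + 1/6)] = 0.67
df = n₁ + n₂ − 2 = 11
Two-sided p-value ≈ 0.515
Since p ≈ 0.515 > α = 0.05, fail to reject H0; the data do not provide sufficient evidence against H0.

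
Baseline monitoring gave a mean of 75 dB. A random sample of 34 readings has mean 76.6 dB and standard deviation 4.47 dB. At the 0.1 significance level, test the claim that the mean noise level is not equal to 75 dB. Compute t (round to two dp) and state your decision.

t = 2.09; reject H0

H0: μ = 75; H1: μ ≠ 75 (one-sample t-test, two-sided).
t = (x̄ − μ₀)/(s/√n) = (76.6 − 75)/(4.47/√34) = 2.09
df = n − 1 = 33
Two-sided p-value ≈ 0.045
Since p ≈ 0.045 < α = 0.1, reject H0; the evidence is statistically significant.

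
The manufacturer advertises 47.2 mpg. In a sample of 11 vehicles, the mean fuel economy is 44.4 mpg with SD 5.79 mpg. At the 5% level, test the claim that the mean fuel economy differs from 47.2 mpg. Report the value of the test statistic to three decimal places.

H0: μ = 47.2; H1: μ ≠ 47.2 (one-sample t-test, two-sided).
t = (x̄ − μ₀)/(s/√n) = (44.4 − 47.2)/(5.79/√11) = -1.604
df = n − 1 = 10
Two-sided p-value ≈ 0.1398
Since p ≈ 0.1398 > α = 0.05, fail to reject H0; the data do not provide sufficient evidence against H0.

-1.604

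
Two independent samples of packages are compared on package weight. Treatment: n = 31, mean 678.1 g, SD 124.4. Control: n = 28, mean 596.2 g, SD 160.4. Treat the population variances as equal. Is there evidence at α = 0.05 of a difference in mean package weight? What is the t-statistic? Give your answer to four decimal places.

2.2031

Let group 1 = treatment, group 2 = control. H0: μ_1 = μ_2; H1: μ_1 ≠ μ_2 (two-sample pooled-variance t-test, two-sided).
s_p² = [(31−1)·124.4² + (28−1)·160.4²]/(31+28−2) = 20331.9
t = (678.1 − 596.2)/√[20331.9·(1/31 + 1/28)] = 2.2031
df = n₁ + n₂ − 2 = 57
Two-sided p-value ≈ 0.0316
Since p ≈ 0.0316 < α = 0.05, reject H0; the evidence is statistically significant.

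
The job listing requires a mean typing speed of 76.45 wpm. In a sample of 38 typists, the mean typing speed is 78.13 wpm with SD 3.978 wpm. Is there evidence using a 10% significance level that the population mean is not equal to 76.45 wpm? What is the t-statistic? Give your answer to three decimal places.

2.603

H0: μ = 76.45; H1: μ ≠ 76.45 (one-sample t-test, two-sided).
t = (x̄ − μ₀)/(s/√n) = (78.13 − 76.45)/(3.978/√38) = 2.603
df = n − 1 = 37
Two-sided p-value ≈ 0.0132
Since p ≈ 0.0132 < α = 0.1, reject H0; the data support H1.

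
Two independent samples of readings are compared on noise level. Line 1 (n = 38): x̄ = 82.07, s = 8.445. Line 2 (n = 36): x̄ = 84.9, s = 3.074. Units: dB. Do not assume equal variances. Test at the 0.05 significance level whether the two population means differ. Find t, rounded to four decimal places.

-1.9349

Let group 1 = line 1, group 2 = line 2. H0: μ_1 = μ_2; H1: μ_1 ≠ μ_2 (Welch's two-sample t-test, two-sided).
t = (x̄_1 − x̄_2)/√(s_1²/n_1 + s_2²/n_2) = (82.07 − 84.9)/√(8.445²/38 + 3.074²/36) = -1.9349
Welch–Satterthwaite df ≈ 47.10
Two-sided p-value ≈ 0.0590
Since p ≈ 0.0590 > α = 0.05, fail to reject H0; the evidence is not statistically significant.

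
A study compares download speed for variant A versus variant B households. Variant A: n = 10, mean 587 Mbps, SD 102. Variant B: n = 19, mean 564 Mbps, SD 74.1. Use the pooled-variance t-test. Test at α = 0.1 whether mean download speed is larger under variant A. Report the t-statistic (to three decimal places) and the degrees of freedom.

Let group 1 = variant A, group 2 = variant B. H0: μ_1 = μ_2; H1: μ_1 > μ_2 (two-sample pooled-variance t-test, right-tailed).
s_p² = [(10−1)·102² + (19−1)·74.1²]/(10+19−2) = 7128.54
t = (587 − 564)/√[7128.54·(1/10 + 1/19)] = 0.697
df = n₁ + n₂ − 2 = 27
p-value = P(T ≥ 0.697) ≈ 0.2458
Since p ≈ 0.2458 > α = 0.1, fail to reject H0; the data do not provide sufficient evidence against H0.

t = 0.697, df = 27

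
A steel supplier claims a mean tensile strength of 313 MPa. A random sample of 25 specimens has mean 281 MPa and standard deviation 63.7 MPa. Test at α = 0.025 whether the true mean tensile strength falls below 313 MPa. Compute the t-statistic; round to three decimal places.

-2.512

H0: μ = 313; H1: μ < 313 (one-sample t-test, left-tailed).
t = (x̄ − μ₀)/(s/√n) = (281 − 313)/(63.7/√25) = -2.512
df = n − 1 = 24
p-value = P(T ≤ -2.512) ≈ 0.010
Since p ≈ 0.010 < α = 0.025, reject H0; the data support H1.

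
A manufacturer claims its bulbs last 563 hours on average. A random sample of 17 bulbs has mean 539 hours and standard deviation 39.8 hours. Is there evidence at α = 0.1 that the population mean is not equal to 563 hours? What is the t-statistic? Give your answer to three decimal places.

-2.486

H0: μ = 563; H1: μ ≠ 563 (one-sample t-test, two-sided).
t = (x̄ − μ₀)/(s/√n) = (539 − 563)/(39.8/√17) = -2.486
df = n − 1 = 16
Two-sided p-value ≈ 0.0243
Since p ≈ 0.0243 < α = 0.1, reject H0; the data support H1.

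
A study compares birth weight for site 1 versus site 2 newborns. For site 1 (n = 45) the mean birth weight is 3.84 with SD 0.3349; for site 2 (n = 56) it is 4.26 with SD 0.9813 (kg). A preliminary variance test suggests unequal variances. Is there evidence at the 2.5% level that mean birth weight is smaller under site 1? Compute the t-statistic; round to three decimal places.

-2.993

Let group 1 = site 1, group 2 = site 2. H0: μ_1 = μ_2; H1: μ_1 < μ_2 (Welch's two-sample t-test, left-tailed).
t = (x̄_1 − x̄_2)/√(s_1²/n_1 + s_2²/n_2) = (3.84 − 4.26)/√(0.3349²/45 + 0.9813²/56) = -2.993
Welch–Satterthwaite df ≈ 70.25
p-value = P(T ≤ -2.993) ≈ 0.0019
Since p ≈ 0.0019 < α = 0.025, reject H0; the data support H1.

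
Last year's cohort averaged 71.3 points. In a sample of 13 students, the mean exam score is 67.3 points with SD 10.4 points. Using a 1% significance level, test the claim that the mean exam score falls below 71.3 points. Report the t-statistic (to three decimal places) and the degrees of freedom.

H0: μ = 71.3; H1: μ < 71.3 (one-sample t-test, left-tailed).
t = (x̄ − μ₀)/(s/√n) = (67.3 − 71.3)/(10.4/√13) = -1.387
df = n − 1 = 12
p-value = P(T ≤ -1.387) ≈ 0.0954
Since p ≈ 0.0954 > α = 0.01, fail to reject H0; the data do not provide sufficient evidence against H0.

t = -1.387, df = 12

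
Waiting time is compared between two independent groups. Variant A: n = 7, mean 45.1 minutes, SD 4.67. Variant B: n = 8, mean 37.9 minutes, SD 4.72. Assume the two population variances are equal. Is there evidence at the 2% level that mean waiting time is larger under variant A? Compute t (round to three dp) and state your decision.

t = 2.962; reject H0

Let group 1 = variant A, group 2 = variant B. H0: μ_1 = μ_2; H1: μ_1 > μ_2 (two-sample pooled-variance t-test, right-tailed).
s_p² = [(7−1)·4.67² + (8−1)·4.72²]/(7+8−2) = 22.0617
t = (45.1 − 37.9)/√[22.0617·(1/7 + 1/8)] = 2.962
df = n₁ + n₂ − 2 = 13
p-value = P(T ≥ 2.962) ≈ 0.006
Since p ≈ 0.006 < α = 0.02, reject H0; the data support H1.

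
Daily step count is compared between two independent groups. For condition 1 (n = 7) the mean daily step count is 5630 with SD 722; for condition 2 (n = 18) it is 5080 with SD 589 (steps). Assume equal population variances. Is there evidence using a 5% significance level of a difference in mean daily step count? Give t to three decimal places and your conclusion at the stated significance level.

Let group 1 = condition 1, group 2 = condition 2. H0: μ_1 = μ_2; H1: μ_1 ≠ μ_2 (two-sample pooled-variance t-test, two-sided).
s_p² = [(7−1)·722² + (18−1)·589²]/(7+18−2) = 392407
t = (5630 − 5080)/√[392407·(1/7 + 1/18)] = 1.971
df = n₁ + n₂ − 2 = 23
Two-sided p-value ≈ 0.0609
Since p ≈ 0.0609 > α = 0.05, fail to reject H0; the data do not provide sufficient evidence against H0.

t = 1.971; fail to reject H0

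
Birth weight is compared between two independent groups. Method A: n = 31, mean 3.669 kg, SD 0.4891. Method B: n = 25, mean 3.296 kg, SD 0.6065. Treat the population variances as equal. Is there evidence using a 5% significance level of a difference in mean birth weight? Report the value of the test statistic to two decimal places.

2.55

Let group 1 = method A, group 2 = method B. H0: μ_1 = μ_2; H1: μ_1 ≠ μ_2 (two-sample pooled-variance t-test, two-sided).
s_p² = [(31−1)·0.4891² + (25−1)·0.6065²]/(31+25−2) = 0.296385
t = (3.669 − 3.296)/√[0.296385·(1/31 + 1/25)] = 2.55
df = n₁ + n₂ − 2 = 54
Two-sided p-value ≈ 0.014
Since p ≈ 0.014 < α = 0.05, reject H0; the data support H1.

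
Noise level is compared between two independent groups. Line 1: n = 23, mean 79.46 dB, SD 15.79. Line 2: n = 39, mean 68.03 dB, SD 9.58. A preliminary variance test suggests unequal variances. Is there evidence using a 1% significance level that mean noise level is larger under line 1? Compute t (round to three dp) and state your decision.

t = 3.147; reject H0

Let group 1 = line 1, group 2 = line 2. H0: μ_1 = μ_2; H1: μ_1 > μ_2 (Welch's two-sample t-test, right-tailed).
t = (x̄_1 − x̄_2)/√(s_1²/n_1 + s_2²/n_2) = (79.46 − 68.03)/√(15.79²/23 + 9.58²/39) = 3.147
Welch–Satterthwaite df ≈ 31.72
p-value = P(T ≥ 3.147) ≈ 0.0018
Since p ≈ 0.0018 < α = 0.01, reject H0; the evidence is statistically significant.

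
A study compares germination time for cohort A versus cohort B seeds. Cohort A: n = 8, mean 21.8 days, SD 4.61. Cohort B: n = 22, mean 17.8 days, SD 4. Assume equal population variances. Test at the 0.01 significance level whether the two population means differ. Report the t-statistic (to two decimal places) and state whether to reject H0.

Let group 1 = cohort A, group 2 = cohort B. H0: μ_1 = μ_2; H1: μ_1 ≠ μ_2 (two-sample pooled-variance t-test, two-sided).
s_p² = [(8−1)·4.61² + (22−1)·4²]/(8+22−2) = 17.313
t = (21.8 − 17.8)/√[17.313·(1/8 + 1/22)] = 2.33
df = n₁ + n₂ − 2 = 28
Two-sided p-value ≈ 0.0273
Since p ≈ 0.0273 > α = 0.01, fail to reject H0; the data do not provide sufficient evidence against H0.

t = 2.33; fail to reject H0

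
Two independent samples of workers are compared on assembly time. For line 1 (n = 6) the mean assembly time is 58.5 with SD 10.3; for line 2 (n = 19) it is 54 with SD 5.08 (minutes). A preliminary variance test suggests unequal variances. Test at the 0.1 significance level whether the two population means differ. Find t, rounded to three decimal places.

Let group 1 = line 1, group 2 = line 2. H0: μ_1 = μ_2; H1: μ_1 ≠ μ_2 (Welch's two-sample t-test, two-sided).
t = (x̄_1 − x̄_2)/√(s_1²/n_1 + s_2²/n_2) = (58.5 − 54)/√(10.3²/6 + 5.08²/19) = 1.031
Welch–Satterthwaite df ≈ 5.79
Two-sided p-value ≈ 0.3436
Since p ≈ 0.3436 > α = 0.1, fail to reject H0; the evidence is not statistically significant.

1.031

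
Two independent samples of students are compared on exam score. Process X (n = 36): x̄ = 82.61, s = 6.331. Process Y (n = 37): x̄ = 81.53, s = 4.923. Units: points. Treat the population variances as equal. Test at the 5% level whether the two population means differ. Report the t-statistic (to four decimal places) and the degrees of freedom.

t = 0.8149, df = 71

Let group 1 = process X, group 2 = process Y. H0: μ_1 = μ_2; H1: μ_1 ≠ μ_2 (two-sample pooled-variance t-test, two-sided).
s_p² = [(36−1)·6.331² + (37−1)·4.923²]/(36+37−2) = 32.0472
t = (82.61 − 81.53)/√[32.0472·(1/36 + 1/37)] = 0.8149
df = n₁ + n₂ − 2 = 71
Two-sided p-value ≈ 0.4178
Since p ≈ 0.4178 > α = 0.05, fail to reject H0; the evidence is not statistically significant.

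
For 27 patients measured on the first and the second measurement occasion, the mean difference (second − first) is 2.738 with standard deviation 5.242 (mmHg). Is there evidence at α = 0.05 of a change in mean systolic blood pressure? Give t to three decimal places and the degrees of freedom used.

t = 2.714, df = 26

H0: μ_d = 0; H1: μ_d ≠ 0 (paired t-test on the differences, two-sided).
t = d̄/(s_d/√n) = 2.738/(5.242/√27) = 2.714
df = n − 1 = 26
Two-sided p-value ≈ 0.0116
Since p ≈ 0.0116 < α = 0.05, reject H0; the data support H1.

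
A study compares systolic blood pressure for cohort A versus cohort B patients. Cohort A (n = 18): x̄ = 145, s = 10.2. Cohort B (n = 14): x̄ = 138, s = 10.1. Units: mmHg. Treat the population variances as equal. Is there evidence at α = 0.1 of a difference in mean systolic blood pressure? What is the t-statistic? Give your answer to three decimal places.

Let group 1 = cohort A, group 2 = cohort B. H0: μ_1 = μ_2; H1: μ_1 ≠ μ_2 (two-sample pooled-variance t-test, two-sided).
s_p² = [(18−1)·10.2² + (14−1)·10.1²]/(18+14−2) = 103.16
t = (145 − 138)/√[103.16·(1/18 + 1/14)] = 1.934
df = n₁ + n₂ − 2 = 30
Two-sided p-value ≈ 0.0626
Since p ≈ 0.0626 < α = 0.1, reject H0; the data support H1.

1.934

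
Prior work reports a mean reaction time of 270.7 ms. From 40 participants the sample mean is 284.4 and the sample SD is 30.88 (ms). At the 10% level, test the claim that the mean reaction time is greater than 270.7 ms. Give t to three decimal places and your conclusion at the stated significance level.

t = 2.806; reject H0

H0: μ = 270.7; H1: μ > 270.7 (one-sample t-test, right-tailed).
t = (x̄ − μ₀)/(s/√n) = (284.4 − 270.7)/(30.88/√40) = 2.806
df = n − 1 = 39
p-value = P(T ≥ 2.806) ≈ 0.004
Since p ≈ 0.004 < α = 0.1, reject H0; the evidence is statistically significant.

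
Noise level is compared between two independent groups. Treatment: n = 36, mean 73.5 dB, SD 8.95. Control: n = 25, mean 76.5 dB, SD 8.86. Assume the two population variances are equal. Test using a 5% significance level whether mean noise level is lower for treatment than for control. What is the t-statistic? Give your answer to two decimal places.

Let group 1 = treatment, group 2 = control. H0: μ_1 = μ_2; H1: μ_1 < μ_2 (two-sample pooled-variance t-test, left-tailed).
s_p² = [(36−1)·8.95² + (25−1)·8.86²]/(36+25−2) = 79.4505
t = (73.5 − 76.5)/√[79.4505·(1/36 + 1/25)] = -1.29
df = n₁ + n₂ − 2 = 59
p-value = P(T ≤ -1.29) ≈ 0.1006
Since p ≈ 0.1006 > α = 0.05, fail to reject H0; the data do not provide sufficient evidence against H0.

-1.29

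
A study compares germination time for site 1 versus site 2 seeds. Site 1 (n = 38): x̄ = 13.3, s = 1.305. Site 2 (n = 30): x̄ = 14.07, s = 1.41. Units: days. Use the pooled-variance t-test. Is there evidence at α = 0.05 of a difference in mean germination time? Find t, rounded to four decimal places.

-2.3317

Let group 1 = site 1, group 2 = site 2. H0: μ_1 = μ_2; H1: μ_1 ≠ μ_2 (two-sample pooled-variance t-test, two-sided).
s_p² = [(38−1)·1.305² + (30−1)·1.41²]/(38+30−2) = 1.82829
t = (13.3 − 14.07)/√[1.82829·(1/38 + 1/30)] = -2.3317
df = n₁ + n₂ − 2 = 66
Two-sided p-value ≈ 0.023
Since p ≈ 0.023 < α = 0.05, reject H0; the evidence is statistically significant.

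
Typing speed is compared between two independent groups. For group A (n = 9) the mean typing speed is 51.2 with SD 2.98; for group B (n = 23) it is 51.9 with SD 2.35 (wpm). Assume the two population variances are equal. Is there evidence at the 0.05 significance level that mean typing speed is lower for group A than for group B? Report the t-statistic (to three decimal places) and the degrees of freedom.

t = -0.703, df = 30

Let group 1 = group A, group 2 = group B. H0: μ_1 = μ_2; H1: μ_1 < μ_2 (two-sample pooled-variance t-test, left-tailed).
s_p² = [(9−1)·2.98² + (23−1)·2.35²]/(9+23−2) = 6.41794
t = (51.2 − 51.9)/√[6.41794·(1/9 + 1/23)] = -0.703
df = n₁ + n₂ − 2 = 30
p-value = P(T ≤ -0.703) ≈ 0.244
Since p ≈ 0.244 > α = 0.05, fail to reject H0; the data do not provide sufficient evidence against H0.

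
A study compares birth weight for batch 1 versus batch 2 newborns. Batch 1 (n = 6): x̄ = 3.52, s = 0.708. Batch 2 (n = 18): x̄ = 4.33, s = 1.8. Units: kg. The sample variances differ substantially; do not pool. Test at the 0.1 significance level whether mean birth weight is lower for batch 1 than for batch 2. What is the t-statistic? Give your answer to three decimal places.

-1.578

Let group 1 = batch 1, group 2 = batch 2. H0: μ_1 = μ_2; H1: μ_1 < μ_2 (Welch's two-sample t-test, left-tailed).
t = (x̄_1 − x̄_2)/√(s_1²/n_1 + s_2²/n_2) = (3.52 − 4.33)/√(0.708²/6 + 1.8²/18) = -1.578
Welch–Satterthwaite df ≈ 21.04
p-value = P(T ≤ -1.578) ≈ 0.065
Since p ≈ 0.065 < α = 0.1, reject H0; the evidence is statistically significant.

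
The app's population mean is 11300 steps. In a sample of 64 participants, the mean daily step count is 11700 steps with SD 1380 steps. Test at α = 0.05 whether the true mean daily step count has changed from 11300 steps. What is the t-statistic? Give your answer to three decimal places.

2.319

H0: μ = 11300; H1: μ ≠ 11300 (one-sample t-test, two-sided).
t = (x̄ − μ₀)/(s/√n) = (11700 − 11300)/(1380/√64) = 2.319
df = n − 1 = 63
Two-sided p-value ≈ 0.0237
Since p ≈ 0.0237 < α = 0.05, reject H0; the evidence is statistically significant.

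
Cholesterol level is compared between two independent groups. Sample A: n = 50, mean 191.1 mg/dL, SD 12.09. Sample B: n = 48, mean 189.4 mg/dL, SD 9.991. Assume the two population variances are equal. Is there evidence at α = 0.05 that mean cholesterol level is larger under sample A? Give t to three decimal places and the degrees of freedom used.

t = 0.757, df = 96

Let group 1 = sample A, group 2 = sample B. H0: μ_1 = μ_2; H1: μ_1 > μ_2 (two-sample pooled-variance t-test, right-tailed).
s_p² = [(50−1)·12.09² + (48−1)·9.991²]/(50+48−2) = 123.477
t = (191.1 − 189.4)/√[123.477·(1/50 + 1/48)] = 0.757
df = n₁ + n₂ − 2 = 96
p-value = P(T ≥ 0.757) ≈ 0.2254
Since p ≈ 0.2254 > α = 0.05, fail to reject H0; the evidence is not statistically significant.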